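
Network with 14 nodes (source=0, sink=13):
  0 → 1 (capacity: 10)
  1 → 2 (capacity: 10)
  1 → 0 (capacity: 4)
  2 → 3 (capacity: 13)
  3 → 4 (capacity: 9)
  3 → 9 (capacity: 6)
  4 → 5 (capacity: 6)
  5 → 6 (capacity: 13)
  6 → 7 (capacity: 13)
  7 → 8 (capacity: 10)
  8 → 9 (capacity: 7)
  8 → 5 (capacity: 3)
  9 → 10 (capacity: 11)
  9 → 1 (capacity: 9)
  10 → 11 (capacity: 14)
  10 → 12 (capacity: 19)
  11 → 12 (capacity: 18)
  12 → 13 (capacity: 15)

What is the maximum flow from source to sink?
Maximum flow = 10

Max flow: 10

Flow assignment:
  0 → 1: 10/10
  1 → 2: 10/10
  2 → 3: 10/13
  3 → 4: 4/9
  3 → 9: 6/6
  4 → 5: 4/6
  5 → 6: 4/13
  6 → 7: 4/13
  7 → 8: 4/10
  8 → 9: 4/7
  9 → 10: 10/11
  10 → 12: 10/19
  12 → 13: 10/15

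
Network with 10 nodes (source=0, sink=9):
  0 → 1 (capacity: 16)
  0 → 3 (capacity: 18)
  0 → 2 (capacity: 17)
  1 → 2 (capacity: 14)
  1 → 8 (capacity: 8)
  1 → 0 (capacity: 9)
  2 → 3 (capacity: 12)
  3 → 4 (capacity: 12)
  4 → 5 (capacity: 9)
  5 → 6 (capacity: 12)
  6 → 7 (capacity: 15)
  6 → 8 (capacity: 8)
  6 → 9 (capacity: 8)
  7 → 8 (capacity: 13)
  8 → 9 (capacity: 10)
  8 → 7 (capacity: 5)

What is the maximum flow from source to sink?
Maximum flow = 17

Max flow: 17

Flow assignment:
  0 → 1: 8/16
  0 → 2: 9/17
  1 → 8: 8/8
  2 → 3: 9/12
  3 → 4: 9/12
  4 → 5: 9/9
  5 → 6: 9/12
  6 → 8: 1/8
  6 → 9: 8/8
  8 → 9: 9/10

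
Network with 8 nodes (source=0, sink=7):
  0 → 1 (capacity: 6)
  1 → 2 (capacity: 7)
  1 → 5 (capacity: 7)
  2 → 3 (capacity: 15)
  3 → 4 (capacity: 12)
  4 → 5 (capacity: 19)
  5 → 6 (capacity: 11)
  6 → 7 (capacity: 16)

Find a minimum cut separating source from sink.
Min cut value = 6, edges: (0,1)

Min cut value: 6
Partition: S = [0], T = [1, 2, 3, 4, 5, 6, 7]
Cut edges: (0,1)

By max-flow min-cut theorem, max flow = min cut = 6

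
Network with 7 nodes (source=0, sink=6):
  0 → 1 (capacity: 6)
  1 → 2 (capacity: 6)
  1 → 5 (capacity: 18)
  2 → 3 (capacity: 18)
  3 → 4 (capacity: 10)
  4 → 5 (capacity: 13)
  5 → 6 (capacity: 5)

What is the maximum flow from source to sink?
Maximum flow = 5

Max flow: 5

Flow assignment:
  0 → 1: 5/6
  1 → 5: 5/18
  5 → 6: 5/5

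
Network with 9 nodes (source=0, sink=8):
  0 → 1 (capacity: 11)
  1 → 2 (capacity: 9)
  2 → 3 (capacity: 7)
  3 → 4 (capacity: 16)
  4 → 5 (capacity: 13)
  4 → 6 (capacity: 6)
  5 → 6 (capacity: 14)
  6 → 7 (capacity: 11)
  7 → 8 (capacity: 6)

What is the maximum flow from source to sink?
Maximum flow = 6

Max flow: 6

Flow assignment:
  0 → 1: 6/11
  1 → 2: 6/9
  2 → 3: 6/7
  3 → 4: 6/16
  4 → 5: 1/13
  4 → 6: 5/6
  5 → 6: 1/14
  6 → 7: 6/11
  7 → 8: 6/6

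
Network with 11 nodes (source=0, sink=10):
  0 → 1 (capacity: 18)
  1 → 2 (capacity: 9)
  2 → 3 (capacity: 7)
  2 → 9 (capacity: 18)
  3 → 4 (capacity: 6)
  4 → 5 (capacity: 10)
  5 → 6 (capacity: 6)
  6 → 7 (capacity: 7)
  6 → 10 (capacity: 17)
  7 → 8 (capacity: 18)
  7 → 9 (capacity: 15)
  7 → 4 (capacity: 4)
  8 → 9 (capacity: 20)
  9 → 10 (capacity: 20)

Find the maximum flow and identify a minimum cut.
Max flow = 9, Min cut edges: (1,2)

Maximum flow: 9
Minimum cut: (1,2)
Partition: S = [0, 1], T = [2, 3, 4, 5, 6, 7, 8, 9, 10]

Max-flow min-cut theorem verified: both equal 9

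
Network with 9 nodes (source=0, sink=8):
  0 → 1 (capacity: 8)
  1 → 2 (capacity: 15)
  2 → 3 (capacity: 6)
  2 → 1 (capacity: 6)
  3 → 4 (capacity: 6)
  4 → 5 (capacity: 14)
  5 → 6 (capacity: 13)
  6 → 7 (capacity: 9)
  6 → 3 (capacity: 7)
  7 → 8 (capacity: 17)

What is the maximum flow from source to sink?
Maximum flow = 6

Max flow: 6

Flow assignment:
  0 → 1: 6/8
  1 → 2: 6/15
  2 → 3: 6/6
  3 → 4: 6/6
  4 → 5: 6/14
  5 → 6: 6/13
  6 → 7: 6/9
  7 → 8: 6/17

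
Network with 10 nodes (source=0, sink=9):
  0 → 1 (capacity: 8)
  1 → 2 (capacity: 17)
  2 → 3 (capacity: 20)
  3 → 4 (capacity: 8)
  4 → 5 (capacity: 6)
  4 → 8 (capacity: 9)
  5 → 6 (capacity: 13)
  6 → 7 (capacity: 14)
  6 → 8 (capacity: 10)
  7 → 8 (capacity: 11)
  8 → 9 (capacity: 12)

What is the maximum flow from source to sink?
Maximum flow = 8

Max flow: 8

Flow assignment:
  0 → 1: 8/8
  1 → 2: 8/17
  2 → 3: 8/20
  3 → 4: 8/8
  4 → 8: 8/9
  8 → 9: 8/12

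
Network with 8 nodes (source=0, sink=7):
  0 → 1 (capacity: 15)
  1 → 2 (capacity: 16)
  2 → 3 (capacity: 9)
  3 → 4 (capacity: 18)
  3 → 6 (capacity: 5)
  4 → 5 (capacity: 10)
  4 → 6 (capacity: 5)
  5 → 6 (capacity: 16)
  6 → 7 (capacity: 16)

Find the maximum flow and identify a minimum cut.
Max flow = 9, Min cut edges: (2,3)

Maximum flow: 9
Minimum cut: (2,3)
Partition: S = [0, 1, 2], T = [3, 4, 5, 6, 7]

Max-flow min-cut theorem verified: both equal 9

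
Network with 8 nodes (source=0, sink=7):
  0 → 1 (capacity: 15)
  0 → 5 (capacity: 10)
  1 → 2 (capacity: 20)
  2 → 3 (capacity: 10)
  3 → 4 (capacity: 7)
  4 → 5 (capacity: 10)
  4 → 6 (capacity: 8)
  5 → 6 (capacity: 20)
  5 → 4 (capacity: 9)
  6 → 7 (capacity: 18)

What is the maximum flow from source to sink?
Maximum flow = 17

Max flow: 17

Flow assignment:
  0 → 1: 7/15
  0 → 5: 10/10
  1 → 2: 7/20
  2 → 3: 7/10
  3 → 4: 7/7
  4 → 6: 7/8
  5 → 6: 10/20
  6 → 7: 17/18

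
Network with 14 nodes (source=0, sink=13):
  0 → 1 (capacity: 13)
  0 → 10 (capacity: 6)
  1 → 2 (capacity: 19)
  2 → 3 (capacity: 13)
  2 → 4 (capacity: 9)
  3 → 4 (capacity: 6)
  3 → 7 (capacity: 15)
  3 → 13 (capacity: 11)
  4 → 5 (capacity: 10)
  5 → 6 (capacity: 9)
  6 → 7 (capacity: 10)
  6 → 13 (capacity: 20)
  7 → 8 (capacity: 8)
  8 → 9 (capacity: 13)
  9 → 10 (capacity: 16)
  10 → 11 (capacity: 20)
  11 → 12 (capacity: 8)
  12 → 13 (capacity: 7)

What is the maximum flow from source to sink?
Maximum flow = 19

Max flow: 19

Flow assignment:
  0 → 1: 13/13
  0 → 10: 6/6
  1 → 2: 13/19
  2 → 3: 13/13
  3 → 4: 2/6
  3 → 13: 11/11
  4 → 5: 2/10
  5 → 6: 2/9
  6 → 13: 2/20
  10 → 11: 6/20
  11 → 12: 6/8
  12 → 13: 6/7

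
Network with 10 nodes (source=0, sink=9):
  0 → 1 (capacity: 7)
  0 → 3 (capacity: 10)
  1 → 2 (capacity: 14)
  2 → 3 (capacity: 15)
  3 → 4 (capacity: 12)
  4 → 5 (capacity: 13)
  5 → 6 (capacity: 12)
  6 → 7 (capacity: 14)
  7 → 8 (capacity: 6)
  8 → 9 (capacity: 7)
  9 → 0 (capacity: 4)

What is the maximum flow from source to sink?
Maximum flow = 6

Max flow: 6

Flow assignment:
  0 → 1: 6/7
  1 → 2: 6/14
  2 → 3: 6/15
  3 → 4: 6/12
  4 → 5: 6/13
  5 → 6: 6/12
  6 → 7: 6/14
  7 → 8: 6/6
  8 → 9: 6/7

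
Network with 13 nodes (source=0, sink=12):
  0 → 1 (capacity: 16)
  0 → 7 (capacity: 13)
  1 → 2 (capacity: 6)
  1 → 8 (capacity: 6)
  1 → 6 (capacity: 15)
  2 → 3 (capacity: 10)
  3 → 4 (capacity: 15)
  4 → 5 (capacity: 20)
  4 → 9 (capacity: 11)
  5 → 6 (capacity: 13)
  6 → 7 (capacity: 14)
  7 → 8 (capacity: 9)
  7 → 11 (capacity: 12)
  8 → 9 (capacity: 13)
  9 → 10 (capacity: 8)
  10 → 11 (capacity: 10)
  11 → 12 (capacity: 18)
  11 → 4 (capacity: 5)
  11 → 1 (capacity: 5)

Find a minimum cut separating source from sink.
Min cut value = 18, edges: (11,12)

Min cut value: 18
Partition: S = [0, 1, 2, 3, 4, 5, 6, 7, 8, 9, 10, 11], T = [12]
Cut edges: (11,12)

By max-flow min-cut theorem, max flow = min cut = 18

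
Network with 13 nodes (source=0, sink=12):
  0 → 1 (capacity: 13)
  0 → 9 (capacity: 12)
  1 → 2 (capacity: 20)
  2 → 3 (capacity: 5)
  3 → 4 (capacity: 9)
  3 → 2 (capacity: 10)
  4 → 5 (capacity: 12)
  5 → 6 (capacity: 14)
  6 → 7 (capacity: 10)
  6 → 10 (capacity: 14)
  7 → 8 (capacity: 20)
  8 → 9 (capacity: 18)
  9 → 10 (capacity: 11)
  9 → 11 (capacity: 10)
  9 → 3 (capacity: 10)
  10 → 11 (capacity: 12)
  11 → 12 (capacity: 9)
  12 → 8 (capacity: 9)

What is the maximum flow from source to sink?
Maximum flow = 9

Max flow: 9

Flow assignment:
  0 → 1: 5/13
  0 → 9: 4/12
  1 → 2: 5/20
  2 → 3: 5/5
  3 → 4: 5/9
  4 → 5: 5/12
  5 → 6: 5/14
  6 → 10: 5/14
  9 → 11: 4/10
  10 → 11: 5/12
  11 → 12: 9/9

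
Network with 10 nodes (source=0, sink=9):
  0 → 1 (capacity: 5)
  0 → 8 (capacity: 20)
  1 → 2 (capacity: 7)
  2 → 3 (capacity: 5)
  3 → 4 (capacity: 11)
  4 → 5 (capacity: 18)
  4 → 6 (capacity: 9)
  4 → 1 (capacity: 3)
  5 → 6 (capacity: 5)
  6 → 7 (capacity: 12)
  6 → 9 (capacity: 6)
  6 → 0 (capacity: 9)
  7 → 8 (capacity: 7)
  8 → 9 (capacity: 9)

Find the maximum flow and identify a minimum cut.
Max flow = 14, Min cut edges: (2,3), (8,9)

Maximum flow: 14
Minimum cut: (2,3), (8,9)
Partition: S = [0, 1, 2, 7, 8], T = [3, 4, 5, 6, 9]

Max-flow min-cut theorem verified: both equal 14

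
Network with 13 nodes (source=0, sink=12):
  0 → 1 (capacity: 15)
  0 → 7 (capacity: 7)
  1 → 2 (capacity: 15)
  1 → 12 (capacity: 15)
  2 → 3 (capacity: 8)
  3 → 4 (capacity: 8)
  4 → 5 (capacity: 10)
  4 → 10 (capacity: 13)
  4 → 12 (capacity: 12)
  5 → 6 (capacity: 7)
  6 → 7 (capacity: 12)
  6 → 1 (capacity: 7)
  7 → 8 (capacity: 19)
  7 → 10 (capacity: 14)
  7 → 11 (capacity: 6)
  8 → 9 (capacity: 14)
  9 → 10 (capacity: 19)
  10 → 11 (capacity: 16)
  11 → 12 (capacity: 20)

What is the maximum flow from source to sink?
Maximum flow = 22

Max flow: 22

Flow assignment:
  0 → 1: 15/15
  0 → 7: 7/7
  1 → 12: 15/15
  7 → 10: 1/14
  7 → 11: 6/6
  10 → 11: 1/16
  11 → 12: 7/20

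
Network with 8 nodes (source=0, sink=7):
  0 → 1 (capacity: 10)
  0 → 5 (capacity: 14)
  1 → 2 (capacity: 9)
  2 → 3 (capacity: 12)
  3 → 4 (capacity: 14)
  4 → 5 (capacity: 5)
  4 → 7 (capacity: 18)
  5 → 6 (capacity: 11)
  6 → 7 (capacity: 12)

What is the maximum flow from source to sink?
Maximum flow = 20

Max flow: 20

Flow assignment:
  0 → 1: 9/10
  0 → 5: 11/14
  1 → 2: 9/9
  2 → 3: 9/12
  3 → 4: 9/14
  4 → 7: 9/18
  5 → 6: 11/11
  6 → 7: 11/12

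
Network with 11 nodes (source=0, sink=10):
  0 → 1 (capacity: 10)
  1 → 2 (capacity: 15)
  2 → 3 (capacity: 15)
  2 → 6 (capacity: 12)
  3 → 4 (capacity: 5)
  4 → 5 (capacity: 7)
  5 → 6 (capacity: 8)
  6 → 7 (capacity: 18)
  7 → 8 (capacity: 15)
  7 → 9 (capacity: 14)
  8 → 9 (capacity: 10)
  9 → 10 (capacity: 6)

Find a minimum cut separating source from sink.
Min cut value = 6, edges: (9,10)

Min cut value: 6
Partition: S = [0, 1, 2, 3, 4, 5, 6, 7, 8, 9], T = [10]
Cut edges: (9,10)

By max-flow min-cut theorem, max flow = min cut = 6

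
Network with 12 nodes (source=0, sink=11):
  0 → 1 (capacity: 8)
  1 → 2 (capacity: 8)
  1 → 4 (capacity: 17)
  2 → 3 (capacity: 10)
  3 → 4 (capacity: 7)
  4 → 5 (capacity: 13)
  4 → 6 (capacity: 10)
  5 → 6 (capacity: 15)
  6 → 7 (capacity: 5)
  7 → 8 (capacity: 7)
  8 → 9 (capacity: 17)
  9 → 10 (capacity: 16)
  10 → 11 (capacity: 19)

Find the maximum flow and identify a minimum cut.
Max flow = 5, Min cut edges: (6,7)

Maximum flow: 5
Minimum cut: (6,7)
Partition: S = [0, 1, 2, 3, 4, 5, 6], T = [7, 8, 9, 10, 11]

Max-flow min-cut theorem verified: both equal 5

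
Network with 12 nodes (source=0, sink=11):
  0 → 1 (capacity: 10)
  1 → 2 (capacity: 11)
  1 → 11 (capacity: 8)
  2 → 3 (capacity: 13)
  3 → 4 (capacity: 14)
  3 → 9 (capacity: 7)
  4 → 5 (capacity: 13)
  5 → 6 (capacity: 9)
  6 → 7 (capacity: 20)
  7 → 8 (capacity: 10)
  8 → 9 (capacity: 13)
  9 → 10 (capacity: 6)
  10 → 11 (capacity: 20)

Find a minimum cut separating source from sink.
Min cut value = 10, edges: (0,1)

Min cut value: 10
Partition: S = [0], T = [1, 2, 3, 4, 5, 6, 7, 8, 9, 10, 11]
Cut edges: (0,1)

By max-flow min-cut theorem, max flow = min cut = 10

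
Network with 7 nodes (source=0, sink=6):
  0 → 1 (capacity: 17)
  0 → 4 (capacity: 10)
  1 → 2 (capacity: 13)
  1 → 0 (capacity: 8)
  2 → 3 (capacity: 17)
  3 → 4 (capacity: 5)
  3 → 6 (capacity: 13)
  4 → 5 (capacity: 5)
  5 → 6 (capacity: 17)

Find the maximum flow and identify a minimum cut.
Max flow = 18, Min cut edges: (3,6), (4,5)

Maximum flow: 18
Minimum cut: (3,6), (4,5)
Partition: S = [0, 1, 2, 3, 4], T = [5, 6]

Max-flow min-cut theorem verified: both equal 18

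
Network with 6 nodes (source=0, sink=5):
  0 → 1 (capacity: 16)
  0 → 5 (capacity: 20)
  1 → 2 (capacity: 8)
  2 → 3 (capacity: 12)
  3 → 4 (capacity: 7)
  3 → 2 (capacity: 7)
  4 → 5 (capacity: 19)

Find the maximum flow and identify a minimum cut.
Max flow = 27, Min cut edges: (0,5), (3,4)

Maximum flow: 27
Minimum cut: (0,5), (3,4)
Partition: S = [0, 1, 2, 3], T = [4, 5]

Max-flow min-cut theorem verified: both equal 27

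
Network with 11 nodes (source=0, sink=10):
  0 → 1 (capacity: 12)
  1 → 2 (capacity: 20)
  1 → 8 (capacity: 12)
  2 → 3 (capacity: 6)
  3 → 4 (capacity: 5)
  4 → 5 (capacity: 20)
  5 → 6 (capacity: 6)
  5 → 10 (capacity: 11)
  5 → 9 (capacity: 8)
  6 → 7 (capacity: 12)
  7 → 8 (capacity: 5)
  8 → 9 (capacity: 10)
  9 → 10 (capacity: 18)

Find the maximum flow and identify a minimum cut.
Max flow = 12, Min cut edges: (0,1)

Maximum flow: 12
Minimum cut: (0,1)
Partition: S = [0], T = [1, 2, 3, 4, 5, 6, 7, 8, 9, 10]

Max-flow min-cut theorem verified: both equal 12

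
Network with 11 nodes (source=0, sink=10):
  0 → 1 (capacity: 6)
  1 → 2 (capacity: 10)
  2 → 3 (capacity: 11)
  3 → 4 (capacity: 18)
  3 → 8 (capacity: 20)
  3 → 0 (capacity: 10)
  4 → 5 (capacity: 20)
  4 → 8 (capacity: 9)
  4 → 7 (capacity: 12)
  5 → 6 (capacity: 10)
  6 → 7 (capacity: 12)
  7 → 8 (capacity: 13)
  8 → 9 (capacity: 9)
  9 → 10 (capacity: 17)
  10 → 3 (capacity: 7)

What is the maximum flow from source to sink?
Maximum flow = 6

Max flow: 6

Flow assignment:
  0 → 1: 6/6
  1 → 2: 6/10
  2 → 3: 6/11
  3 → 8: 6/20
  8 → 9: 6/9
  9 → 10: 6/17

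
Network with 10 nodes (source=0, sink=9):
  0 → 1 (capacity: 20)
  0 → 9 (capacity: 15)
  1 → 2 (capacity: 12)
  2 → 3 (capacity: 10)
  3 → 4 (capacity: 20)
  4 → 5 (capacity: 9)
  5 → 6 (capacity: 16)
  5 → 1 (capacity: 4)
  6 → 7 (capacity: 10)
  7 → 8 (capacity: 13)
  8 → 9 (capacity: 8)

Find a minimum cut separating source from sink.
Min cut value = 23, edges: (0,9), (8,9)

Min cut value: 23
Partition: S = [0, 1, 2, 3, 4, 5, 6, 7, 8], T = [9]
Cut edges: (0,9), (8,9)

By max-flow min-cut theorem, max flow = min cut = 23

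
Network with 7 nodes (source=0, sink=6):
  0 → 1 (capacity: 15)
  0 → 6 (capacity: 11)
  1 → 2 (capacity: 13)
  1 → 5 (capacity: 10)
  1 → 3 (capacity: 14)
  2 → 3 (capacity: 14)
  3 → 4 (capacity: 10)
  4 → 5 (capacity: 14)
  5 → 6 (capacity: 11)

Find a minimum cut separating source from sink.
Min cut value = 22, edges: (0,6), (5,6)

Min cut value: 22
Partition: S = [0, 1, 2, 3, 4, 5], T = [6]
Cut edges: (0,6), (5,6)

By max-flow min-cut theorem, max flow = min cut = 22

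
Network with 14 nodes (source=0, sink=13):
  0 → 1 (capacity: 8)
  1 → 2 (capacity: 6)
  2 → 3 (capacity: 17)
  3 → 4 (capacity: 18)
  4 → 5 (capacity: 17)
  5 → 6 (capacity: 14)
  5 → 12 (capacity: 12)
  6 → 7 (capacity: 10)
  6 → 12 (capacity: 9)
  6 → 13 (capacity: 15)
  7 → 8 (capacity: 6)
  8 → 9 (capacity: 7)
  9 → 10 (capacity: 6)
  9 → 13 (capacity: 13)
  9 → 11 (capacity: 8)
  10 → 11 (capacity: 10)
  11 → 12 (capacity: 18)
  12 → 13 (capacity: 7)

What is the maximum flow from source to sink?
Maximum flow = 6

Max flow: 6

Flow assignment:
  0 → 1: 6/8
  1 → 2: 6/6
  2 → 3: 6/17
  3 → 4: 6/18
  4 → 5: 6/17
  5 → 6: 6/14
  6 → 13: 6/15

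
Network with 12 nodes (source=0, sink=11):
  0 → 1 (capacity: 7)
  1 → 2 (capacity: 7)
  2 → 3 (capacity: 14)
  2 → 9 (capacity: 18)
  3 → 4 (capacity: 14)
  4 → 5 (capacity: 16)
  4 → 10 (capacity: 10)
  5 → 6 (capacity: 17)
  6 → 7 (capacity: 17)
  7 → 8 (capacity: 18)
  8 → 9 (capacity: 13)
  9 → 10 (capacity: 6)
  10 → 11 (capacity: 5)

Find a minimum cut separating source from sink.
Min cut value = 5, edges: (10,11)

Min cut value: 5
Partition: S = [0, 1, 2, 3, 4, 5, 6, 7, 8, 9, 10], T = [11]
Cut edges: (10,11)

By max-flow min-cut theorem, max flow = min cut = 5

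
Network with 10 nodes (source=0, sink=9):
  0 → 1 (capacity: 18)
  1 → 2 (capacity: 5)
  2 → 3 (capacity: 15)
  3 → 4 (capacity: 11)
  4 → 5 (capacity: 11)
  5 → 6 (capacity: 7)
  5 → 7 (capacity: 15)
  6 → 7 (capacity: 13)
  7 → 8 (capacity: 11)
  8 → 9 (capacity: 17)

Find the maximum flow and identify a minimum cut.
Max flow = 5, Min cut edges: (1,2)

Maximum flow: 5
Minimum cut: (1,2)
Partition: S = [0, 1], T = [2, 3, 4, 5, 6, 7, 8, 9]

Max-flow min-cut theorem verified: both equal 5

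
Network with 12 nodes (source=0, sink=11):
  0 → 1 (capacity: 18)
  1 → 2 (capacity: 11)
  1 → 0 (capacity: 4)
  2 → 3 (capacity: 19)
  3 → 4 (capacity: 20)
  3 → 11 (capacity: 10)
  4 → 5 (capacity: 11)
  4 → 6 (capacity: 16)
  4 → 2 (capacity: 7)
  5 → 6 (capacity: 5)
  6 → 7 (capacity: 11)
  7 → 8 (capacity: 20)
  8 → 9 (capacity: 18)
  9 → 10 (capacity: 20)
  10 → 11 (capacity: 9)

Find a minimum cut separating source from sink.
Min cut value = 11, edges: (1,2)

Min cut value: 11
Partition: S = [0, 1], T = [2, 3, 4, 5, 6, 7, 8, 9, 10, 11]
Cut edges: (1,2)

By max-flow min-cut theorem, max flow = min cut = 11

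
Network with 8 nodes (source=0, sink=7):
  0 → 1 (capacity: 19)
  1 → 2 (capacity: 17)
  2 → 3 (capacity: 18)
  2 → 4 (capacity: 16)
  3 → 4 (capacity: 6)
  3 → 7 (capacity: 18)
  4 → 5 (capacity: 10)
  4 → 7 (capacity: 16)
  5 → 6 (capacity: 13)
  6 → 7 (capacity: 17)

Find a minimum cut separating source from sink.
Min cut value = 17, edges: (1,2)

Min cut value: 17
Partition: S = [0, 1], T = [2, 3, 4, 5, 6, 7]
Cut edges: (1,2)

By max-flow min-cut theorem, max flow = min cut = 17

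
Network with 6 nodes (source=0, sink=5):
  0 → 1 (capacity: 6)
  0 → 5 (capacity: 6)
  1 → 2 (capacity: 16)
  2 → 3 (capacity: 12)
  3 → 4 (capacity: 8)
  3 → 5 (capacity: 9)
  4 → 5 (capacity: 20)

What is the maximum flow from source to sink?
Maximum flow = 12

Max flow: 12

Flow assignment:
  0 → 1: 6/6
  0 → 5: 6/6
  1 → 2: 6/16
  2 → 3: 6/12
  3 → 5: 6/9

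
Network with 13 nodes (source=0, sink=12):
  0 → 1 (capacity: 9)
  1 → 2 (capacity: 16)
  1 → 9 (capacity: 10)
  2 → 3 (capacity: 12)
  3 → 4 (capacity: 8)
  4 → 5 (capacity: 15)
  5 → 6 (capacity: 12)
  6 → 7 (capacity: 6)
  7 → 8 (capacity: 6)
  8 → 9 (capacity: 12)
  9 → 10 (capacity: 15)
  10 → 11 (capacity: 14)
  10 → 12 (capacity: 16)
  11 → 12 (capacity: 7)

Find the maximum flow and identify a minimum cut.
Max flow = 9, Min cut edges: (0,1)

Maximum flow: 9
Minimum cut: (0,1)
Partition: S = [0], T = [1, 2, 3, 4, 5, 6, 7, 8, 9, 10, 11, 12]

Max-flow min-cut theorem verified: both equal 9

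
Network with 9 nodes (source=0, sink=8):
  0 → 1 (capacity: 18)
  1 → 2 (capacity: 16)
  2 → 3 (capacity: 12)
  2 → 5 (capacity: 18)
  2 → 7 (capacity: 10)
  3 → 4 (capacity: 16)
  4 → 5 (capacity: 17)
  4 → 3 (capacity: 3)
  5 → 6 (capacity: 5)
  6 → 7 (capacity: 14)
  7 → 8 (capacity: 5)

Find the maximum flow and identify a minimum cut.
Max flow = 5, Min cut edges: (7,8)

Maximum flow: 5
Minimum cut: (7,8)
Partition: S = [0, 1, 2, 3, 4, 5, 6, 7], T = [8]

Max-flow min-cut theorem verified: both equal 5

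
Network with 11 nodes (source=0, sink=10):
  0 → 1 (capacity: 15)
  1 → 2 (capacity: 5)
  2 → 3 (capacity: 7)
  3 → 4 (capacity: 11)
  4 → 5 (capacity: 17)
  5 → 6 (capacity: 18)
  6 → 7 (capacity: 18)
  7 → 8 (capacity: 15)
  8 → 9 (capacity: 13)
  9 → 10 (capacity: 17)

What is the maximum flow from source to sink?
Maximum flow = 5

Max flow: 5

Flow assignment:
  0 → 1: 5/15
  1 → 2: 5/5
  2 → 3: 5/7
  3 → 4: 5/11
  4 → 5: 5/17
  5 → 6: 5/18
  6 → 7: 5/18
  7 → 8: 5/15
  8 → 9: 5/13
  9 → 10: 5/17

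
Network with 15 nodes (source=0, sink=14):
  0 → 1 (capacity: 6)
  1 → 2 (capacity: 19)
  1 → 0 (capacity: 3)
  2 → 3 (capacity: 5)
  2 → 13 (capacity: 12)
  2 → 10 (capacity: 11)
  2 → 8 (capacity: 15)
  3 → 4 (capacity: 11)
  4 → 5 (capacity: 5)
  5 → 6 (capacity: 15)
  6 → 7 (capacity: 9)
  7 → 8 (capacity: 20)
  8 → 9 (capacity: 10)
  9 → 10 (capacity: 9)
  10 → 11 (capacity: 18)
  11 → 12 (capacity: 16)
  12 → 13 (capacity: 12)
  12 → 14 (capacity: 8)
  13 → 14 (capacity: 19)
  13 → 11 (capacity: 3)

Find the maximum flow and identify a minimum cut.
Max flow = 6, Min cut edges: (0,1)

Maximum flow: 6
Minimum cut: (0,1)
Partition: S = [0], T = [1, 2, 3, 4, 5, 6, 7, 8, 9, 10, 11, 12, 13, 14]

Max-flow min-cut theorem verified: both equal 6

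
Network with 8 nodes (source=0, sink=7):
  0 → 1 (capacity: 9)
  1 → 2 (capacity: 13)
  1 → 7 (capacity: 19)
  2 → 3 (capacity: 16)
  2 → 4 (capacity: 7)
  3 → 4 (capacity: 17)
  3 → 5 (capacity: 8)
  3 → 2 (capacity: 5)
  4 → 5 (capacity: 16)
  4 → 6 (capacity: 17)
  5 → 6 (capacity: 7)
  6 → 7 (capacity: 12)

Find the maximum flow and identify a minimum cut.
Max flow = 9, Min cut edges: (0,1)

Maximum flow: 9
Minimum cut: (0,1)
Partition: S = [0], T = [1, 2, 3, 4, 5, 6, 7]

Max-flow min-cut theorem verified: both equal 9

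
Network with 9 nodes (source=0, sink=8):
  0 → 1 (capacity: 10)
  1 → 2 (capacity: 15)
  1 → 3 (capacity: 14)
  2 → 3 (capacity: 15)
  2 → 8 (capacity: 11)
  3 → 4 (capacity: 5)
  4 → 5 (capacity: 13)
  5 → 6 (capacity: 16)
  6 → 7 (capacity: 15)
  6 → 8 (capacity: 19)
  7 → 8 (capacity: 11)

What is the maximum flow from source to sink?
Maximum flow = 10

Max flow: 10

Flow assignment:
  0 → 1: 10/10
  1 → 2: 10/15
  2 → 8: 10/11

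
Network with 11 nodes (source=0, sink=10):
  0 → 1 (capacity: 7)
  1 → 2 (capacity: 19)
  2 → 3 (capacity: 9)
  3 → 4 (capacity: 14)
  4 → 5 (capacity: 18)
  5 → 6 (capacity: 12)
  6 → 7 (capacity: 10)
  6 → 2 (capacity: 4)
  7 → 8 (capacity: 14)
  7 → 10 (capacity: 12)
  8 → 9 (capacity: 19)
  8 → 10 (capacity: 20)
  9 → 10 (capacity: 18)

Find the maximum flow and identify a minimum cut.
Max flow = 7, Min cut edges: (0,1)

Maximum flow: 7
Minimum cut: (0,1)
Partition: S = [0], T = [1, 2, 3, 4, 5, 6, 7, 8, 9, 10]

Max-flow min-cut theorem verified: both equal 7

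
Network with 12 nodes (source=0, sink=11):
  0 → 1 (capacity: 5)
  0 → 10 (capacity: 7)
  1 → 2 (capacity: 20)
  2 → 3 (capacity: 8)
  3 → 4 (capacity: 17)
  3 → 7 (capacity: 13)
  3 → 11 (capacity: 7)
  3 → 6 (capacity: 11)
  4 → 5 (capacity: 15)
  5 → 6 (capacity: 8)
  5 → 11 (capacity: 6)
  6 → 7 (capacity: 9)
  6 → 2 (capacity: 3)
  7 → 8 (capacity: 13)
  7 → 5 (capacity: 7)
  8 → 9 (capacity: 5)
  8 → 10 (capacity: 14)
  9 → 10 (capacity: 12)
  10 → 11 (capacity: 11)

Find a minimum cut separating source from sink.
Min cut value = 12, edges: (0,1), (0,10)

Min cut value: 12
Partition: S = [0], T = [1, 2, 3, 4, 5, 6, 7, 8, 9, 10, 11]
Cut edges: (0,1), (0,10)

By max-flow min-cut theorem, max flow = min cut = 12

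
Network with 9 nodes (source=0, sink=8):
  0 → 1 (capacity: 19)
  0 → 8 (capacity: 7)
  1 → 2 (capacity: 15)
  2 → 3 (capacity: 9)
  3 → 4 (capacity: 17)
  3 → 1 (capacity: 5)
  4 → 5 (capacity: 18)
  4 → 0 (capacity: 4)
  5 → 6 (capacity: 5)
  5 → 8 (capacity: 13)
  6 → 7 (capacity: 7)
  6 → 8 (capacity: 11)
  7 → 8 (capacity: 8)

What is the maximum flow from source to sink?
Maximum flow = 16

Max flow: 16

Flow assignment:
  0 → 1: 9/19
  0 → 8: 7/7
  1 → 2: 9/15
  2 → 3: 9/9
  3 → 4: 9/17
  4 → 5: 9/18
  5 → 8: 9/13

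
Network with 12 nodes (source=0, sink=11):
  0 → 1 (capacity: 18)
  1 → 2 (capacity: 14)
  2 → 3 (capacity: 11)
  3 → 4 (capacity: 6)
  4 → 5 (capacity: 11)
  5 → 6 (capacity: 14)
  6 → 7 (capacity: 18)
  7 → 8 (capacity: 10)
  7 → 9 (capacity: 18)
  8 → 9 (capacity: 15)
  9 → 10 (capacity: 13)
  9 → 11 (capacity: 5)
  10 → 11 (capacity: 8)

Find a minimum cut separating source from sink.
Min cut value = 6, edges: (3,4)

Min cut value: 6
Partition: S = [0, 1, 2, 3], T = [4, 5, 6, 7, 8, 9, 10, 11]
Cut edges: (3,4)

By max-flow min-cut theorem, max flow = min cut = 6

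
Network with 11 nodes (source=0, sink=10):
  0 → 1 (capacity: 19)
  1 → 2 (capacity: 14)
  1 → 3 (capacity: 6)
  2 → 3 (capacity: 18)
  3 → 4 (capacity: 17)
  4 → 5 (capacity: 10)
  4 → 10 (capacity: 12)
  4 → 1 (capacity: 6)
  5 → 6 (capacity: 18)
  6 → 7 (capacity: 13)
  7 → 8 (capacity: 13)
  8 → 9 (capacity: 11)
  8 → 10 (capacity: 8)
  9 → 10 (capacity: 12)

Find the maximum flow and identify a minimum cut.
Max flow = 17, Min cut edges: (3,4)

Maximum flow: 17
Minimum cut: (3,4)
Partition: S = [0, 1, 2, 3], T = [4, 5, 6, 7, 8, 9, 10]

Max-flow min-cut theorem verified: both equal 17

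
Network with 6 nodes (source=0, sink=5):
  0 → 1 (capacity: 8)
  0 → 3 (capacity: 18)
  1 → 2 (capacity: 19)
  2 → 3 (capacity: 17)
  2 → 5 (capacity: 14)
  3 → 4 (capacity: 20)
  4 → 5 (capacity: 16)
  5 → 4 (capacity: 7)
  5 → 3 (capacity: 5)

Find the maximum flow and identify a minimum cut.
Max flow = 24, Min cut edges: (0,1), (4,5)

Maximum flow: 24
Minimum cut: (0,1), (4,5)
Partition: S = [0, 3, 4], T = [1, 2, 5]

Max-flow min-cut theorem verified: both equal 24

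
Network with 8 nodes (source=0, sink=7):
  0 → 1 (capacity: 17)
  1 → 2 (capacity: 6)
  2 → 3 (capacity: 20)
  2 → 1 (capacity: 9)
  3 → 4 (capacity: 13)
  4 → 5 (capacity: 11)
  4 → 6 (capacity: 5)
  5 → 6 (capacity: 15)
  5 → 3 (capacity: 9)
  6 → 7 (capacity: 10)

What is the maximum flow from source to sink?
Maximum flow = 6

Max flow: 6

Flow assignment:
  0 → 1: 6/17
  1 → 2: 6/6
  2 → 3: 6/20
  3 → 4: 6/13
  4 → 5: 1/11
  4 → 6: 5/5
  5 → 6: 1/15
  6 → 7: 6/10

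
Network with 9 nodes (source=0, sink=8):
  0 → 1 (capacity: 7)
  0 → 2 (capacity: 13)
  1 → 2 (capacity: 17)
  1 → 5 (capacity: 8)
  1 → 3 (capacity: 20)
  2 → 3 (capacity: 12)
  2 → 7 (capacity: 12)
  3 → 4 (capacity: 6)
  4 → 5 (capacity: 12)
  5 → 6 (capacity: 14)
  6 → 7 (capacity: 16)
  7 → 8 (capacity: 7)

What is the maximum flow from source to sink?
Maximum flow = 7

Max flow: 7

Flow assignment:
  0 → 1: 6/7
  0 → 2: 1/13
  1 → 5: 6/8
  2 → 3: 1/12
  3 → 4: 1/6
  4 → 5: 1/12
  5 → 6: 7/14
  6 → 7: 7/16
  7 → 8: 7/7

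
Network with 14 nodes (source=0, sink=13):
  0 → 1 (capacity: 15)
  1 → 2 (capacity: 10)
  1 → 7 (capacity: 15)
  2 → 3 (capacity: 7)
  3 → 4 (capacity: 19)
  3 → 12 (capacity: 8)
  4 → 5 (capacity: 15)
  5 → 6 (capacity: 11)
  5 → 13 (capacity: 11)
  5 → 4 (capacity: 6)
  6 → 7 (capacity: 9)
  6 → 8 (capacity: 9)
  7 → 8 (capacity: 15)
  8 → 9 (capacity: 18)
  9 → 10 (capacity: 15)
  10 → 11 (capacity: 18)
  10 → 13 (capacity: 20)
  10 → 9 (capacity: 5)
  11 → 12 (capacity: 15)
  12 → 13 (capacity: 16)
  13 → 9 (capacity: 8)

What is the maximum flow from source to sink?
Maximum flow = 15

Max flow: 15

Flow assignment:
  0 → 1: 15/15
  1 → 2: 7/10
  1 → 7: 8/15
  2 → 3: 7/7
  3 → 12: 7/8
  7 → 8: 8/15
  8 → 9: 8/18
  9 → 10: 8/15
  10 → 13: 8/20
  12 → 13: 7/16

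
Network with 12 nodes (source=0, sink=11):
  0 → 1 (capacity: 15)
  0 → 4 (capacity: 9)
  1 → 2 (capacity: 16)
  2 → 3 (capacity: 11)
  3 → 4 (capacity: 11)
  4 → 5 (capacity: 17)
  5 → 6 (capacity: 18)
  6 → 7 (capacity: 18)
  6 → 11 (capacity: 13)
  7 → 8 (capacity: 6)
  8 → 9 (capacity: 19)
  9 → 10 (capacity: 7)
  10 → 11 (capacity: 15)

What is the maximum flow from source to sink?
Maximum flow = 17

Max flow: 17

Flow assignment:
  0 → 1: 11/15
  0 → 4: 6/9
  1 → 2: 11/16
  2 → 3: 11/11
  3 → 4: 11/11
  4 → 5: 17/17
  5 → 6: 17/18
  6 → 7: 4/18
  6 → 11: 13/13
  7 → 8: 4/6
  8 → 9: 4/19
  9 → 10: 4/7
  10 → 11: 4/15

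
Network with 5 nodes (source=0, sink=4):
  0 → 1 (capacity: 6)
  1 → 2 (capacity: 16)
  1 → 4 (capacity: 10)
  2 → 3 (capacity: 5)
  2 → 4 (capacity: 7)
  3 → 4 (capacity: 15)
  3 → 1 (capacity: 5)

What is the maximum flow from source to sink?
Maximum flow = 6

Max flow: 6

Flow assignment:
  0 → 1: 6/6
  1 → 4: 6/10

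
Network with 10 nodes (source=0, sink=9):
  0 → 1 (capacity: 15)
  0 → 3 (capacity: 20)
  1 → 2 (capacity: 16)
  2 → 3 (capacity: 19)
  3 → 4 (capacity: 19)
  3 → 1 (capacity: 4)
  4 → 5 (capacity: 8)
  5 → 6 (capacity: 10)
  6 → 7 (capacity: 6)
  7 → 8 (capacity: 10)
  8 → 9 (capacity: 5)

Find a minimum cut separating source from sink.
Min cut value = 5, edges: (8,9)

Min cut value: 5
Partition: S = [0, 1, 2, 3, 4, 5, 6, 7, 8], T = [9]
Cut edges: (8,9)

By max-flow min-cut theorem, max flow = min cut = 5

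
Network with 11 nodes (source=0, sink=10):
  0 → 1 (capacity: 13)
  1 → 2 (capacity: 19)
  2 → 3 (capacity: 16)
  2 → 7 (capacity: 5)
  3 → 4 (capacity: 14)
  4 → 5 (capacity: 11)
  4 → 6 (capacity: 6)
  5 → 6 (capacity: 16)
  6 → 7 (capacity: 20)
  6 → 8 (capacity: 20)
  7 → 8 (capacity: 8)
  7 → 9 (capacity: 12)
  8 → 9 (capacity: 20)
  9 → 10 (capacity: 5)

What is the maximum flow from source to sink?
Maximum flow = 5

Max flow: 5

Flow assignment:
  0 → 1: 5/13
  1 → 2: 5/19
  2 → 3: 5/16
  3 → 4: 5/14
  4 → 5: 2/11
  4 → 6: 3/6
  5 → 6: 2/16
  6 → 7: 5/20
  7 → 9: 5/12
  9 → 10: 5/5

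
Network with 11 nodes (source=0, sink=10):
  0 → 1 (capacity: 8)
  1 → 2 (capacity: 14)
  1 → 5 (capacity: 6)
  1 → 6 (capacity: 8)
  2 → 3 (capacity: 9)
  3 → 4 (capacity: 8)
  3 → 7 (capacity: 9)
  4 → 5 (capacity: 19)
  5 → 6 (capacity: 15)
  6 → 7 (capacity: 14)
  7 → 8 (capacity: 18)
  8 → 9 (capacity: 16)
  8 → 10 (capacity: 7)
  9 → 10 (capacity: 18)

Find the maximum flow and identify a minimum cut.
Max flow = 8, Min cut edges: (0,1)

Maximum flow: 8
Minimum cut: (0,1)
Partition: S = [0], T = [1, 2, 3, 4, 5, 6, 7, 8, 9, 10]

Max-flow min-cut theorem verified: both equal 8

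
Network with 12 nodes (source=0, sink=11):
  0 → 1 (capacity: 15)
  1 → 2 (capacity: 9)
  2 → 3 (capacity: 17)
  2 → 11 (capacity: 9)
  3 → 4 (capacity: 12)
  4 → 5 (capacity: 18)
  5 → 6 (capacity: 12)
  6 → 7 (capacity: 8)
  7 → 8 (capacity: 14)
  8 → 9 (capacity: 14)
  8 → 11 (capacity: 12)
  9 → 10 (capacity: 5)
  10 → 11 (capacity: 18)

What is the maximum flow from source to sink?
Maximum flow = 9

Max flow: 9

Flow assignment:
  0 → 1: 9/15
  1 → 2: 9/9
  2 → 11: 9/9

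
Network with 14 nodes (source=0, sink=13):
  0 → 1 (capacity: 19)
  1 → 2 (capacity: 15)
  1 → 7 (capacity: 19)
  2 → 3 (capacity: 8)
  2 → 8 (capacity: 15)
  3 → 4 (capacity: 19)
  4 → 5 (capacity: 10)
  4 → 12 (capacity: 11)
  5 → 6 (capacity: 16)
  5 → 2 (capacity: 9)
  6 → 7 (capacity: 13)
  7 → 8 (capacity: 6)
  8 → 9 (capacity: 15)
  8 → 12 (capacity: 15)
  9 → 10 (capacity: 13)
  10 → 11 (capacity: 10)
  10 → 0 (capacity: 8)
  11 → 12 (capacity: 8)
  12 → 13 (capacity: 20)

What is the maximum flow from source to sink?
Maximum flow = 19

Max flow: 19

Flow assignment:
  0 → 1: 19/19
  1 → 2: 15/15
  1 → 7: 4/19
  2 → 3: 4/8
  2 → 8: 11/15
  3 → 4: 4/19
  4 → 12: 4/11
  7 → 8: 4/6
  8 → 12: 15/15
  12 → 13: 19/20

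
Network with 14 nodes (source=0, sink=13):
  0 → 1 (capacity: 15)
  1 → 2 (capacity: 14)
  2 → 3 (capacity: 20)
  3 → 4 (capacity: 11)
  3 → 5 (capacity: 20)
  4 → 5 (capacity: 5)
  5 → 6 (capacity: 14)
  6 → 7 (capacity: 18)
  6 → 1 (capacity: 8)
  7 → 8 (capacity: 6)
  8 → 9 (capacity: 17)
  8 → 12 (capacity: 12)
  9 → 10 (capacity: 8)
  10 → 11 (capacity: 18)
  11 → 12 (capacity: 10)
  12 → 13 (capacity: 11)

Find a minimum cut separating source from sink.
Min cut value = 6, edges: (7,8)

Min cut value: 6
Partition: S = [0, 1, 2, 3, 4, 5, 6, 7], T = [8, 9, 10, 11, 12, 13]
Cut edges: (7,8)

By max-flow min-cut theorem, max flow = min cut = 6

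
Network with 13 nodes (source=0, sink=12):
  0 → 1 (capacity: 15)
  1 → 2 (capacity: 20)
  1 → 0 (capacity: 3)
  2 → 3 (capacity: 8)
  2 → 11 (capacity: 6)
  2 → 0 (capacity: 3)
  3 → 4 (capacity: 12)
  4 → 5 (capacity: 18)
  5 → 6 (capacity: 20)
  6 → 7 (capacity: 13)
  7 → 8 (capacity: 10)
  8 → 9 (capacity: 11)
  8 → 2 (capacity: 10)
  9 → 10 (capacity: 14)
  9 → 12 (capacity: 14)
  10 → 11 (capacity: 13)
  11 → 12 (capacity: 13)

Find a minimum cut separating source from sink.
Min cut value = 14, edges: (2,3), (2,11)

Min cut value: 14
Partition: S = [0, 1, 2], T = [3, 4, 5, 6, 7, 8, 9, 10, 11, 12]
Cut edges: (2,3), (2,11)

By max-flow min-cut theorem, max flow = min cut = 14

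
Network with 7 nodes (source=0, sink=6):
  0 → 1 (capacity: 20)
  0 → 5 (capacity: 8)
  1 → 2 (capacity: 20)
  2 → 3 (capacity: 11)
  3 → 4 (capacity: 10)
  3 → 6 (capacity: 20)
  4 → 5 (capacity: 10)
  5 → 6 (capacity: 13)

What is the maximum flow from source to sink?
Maximum flow = 19

Max flow: 19

Flow assignment:
  0 → 1: 11/20
  0 → 5: 8/8
  1 → 2: 11/20
  2 → 3: 11/11
  3 → 6: 11/20
  5 → 6: 8/13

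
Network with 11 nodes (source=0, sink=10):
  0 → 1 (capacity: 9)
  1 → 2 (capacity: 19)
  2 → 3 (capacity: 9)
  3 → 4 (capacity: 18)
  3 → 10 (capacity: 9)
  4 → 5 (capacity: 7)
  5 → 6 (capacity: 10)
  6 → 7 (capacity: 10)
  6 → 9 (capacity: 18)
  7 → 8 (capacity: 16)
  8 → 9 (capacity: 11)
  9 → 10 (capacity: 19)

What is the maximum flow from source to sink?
Maximum flow = 9

Max flow: 9

Flow assignment:
  0 → 1: 9/9
  1 → 2: 9/19
  2 → 3: 9/9
  3 → 10: 9/9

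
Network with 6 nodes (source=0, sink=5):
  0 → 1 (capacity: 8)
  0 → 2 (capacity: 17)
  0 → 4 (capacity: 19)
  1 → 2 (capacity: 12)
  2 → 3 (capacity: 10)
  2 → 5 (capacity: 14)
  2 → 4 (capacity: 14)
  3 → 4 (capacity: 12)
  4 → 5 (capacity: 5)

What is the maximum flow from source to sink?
Maximum flow = 19

Max flow: 19

Flow assignment:
  0 → 1: 8/8
  0 → 2: 6/17
  0 → 4: 5/19
  1 → 2: 8/12
  2 → 5: 14/14
  4 → 5: 5/5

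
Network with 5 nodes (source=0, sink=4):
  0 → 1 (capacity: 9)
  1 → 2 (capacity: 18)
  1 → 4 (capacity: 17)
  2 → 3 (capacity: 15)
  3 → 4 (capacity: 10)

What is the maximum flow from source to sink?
Maximum flow = 9

Max flow: 9

Flow assignment:
  0 → 1: 9/9
  1 → 4: 9/17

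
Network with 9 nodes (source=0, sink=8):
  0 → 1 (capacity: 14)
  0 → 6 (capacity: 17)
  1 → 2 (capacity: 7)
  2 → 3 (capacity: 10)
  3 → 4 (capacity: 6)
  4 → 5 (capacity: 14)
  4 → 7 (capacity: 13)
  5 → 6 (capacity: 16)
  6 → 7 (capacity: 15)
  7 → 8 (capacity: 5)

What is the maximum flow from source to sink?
Maximum flow = 5

Max flow: 5

Flow assignment:
  0 → 1: 5/14
  1 → 2: 5/7
  2 → 3: 5/10
  3 → 4: 5/6
  4 → 7: 5/13
  7 → 8: 5/5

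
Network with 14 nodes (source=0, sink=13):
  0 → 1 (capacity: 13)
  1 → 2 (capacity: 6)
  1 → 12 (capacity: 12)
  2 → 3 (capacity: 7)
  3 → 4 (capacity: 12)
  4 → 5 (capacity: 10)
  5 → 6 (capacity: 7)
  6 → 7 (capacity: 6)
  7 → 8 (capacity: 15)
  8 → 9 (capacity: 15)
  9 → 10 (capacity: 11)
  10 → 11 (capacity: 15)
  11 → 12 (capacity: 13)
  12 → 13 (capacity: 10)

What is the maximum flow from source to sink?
Maximum flow = 10

Max flow: 10

Flow assignment:
  0 → 1: 10/13
  1 → 2: 1/6
  1 → 12: 9/12
  2 → 3: 1/7
  3 → 4: 1/12
  4 → 5: 1/10
  5 → 6: 1/7
  6 → 7: 1/6
  7 → 8: 1/15
  8 → 9: 1/15
  9 → 10: 1/11
  10 → 11: 1/15
  11 → 12: 1/13
  12 → 13: 10/10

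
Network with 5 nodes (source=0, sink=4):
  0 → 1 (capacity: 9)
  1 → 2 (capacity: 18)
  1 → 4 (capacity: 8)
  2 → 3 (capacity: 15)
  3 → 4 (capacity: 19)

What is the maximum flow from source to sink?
Maximum flow = 9

Max flow: 9

Flow assignment:
  0 → 1: 9/9
  1 → 2: 1/18
  1 → 4: 8/8
  2 → 3: 1/15
  3 → 4: 1/19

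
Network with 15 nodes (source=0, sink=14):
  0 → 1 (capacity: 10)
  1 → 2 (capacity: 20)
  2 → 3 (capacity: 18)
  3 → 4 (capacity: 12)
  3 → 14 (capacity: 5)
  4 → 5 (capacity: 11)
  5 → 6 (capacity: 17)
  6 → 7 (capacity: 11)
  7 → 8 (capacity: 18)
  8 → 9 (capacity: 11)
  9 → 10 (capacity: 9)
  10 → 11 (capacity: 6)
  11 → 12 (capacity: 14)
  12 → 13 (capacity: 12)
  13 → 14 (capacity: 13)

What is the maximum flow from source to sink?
Maximum flow = 10

Max flow: 10

Flow assignment:
  0 → 1: 10/10
  1 → 2: 10/20
  2 → 3: 10/18
  3 → 4: 5/12
  3 → 14: 5/5
  4 → 5: 5/11
  5 → 6: 5/17
  6 → 7: 5/11
  7 → 8: 5/18
  8 → 9: 5/11
  9 → 10: 5/9
  10 → 11: 5/6
  11 → 12: 5/14
  12 → 13: 5/12
  13 → 14: 5/13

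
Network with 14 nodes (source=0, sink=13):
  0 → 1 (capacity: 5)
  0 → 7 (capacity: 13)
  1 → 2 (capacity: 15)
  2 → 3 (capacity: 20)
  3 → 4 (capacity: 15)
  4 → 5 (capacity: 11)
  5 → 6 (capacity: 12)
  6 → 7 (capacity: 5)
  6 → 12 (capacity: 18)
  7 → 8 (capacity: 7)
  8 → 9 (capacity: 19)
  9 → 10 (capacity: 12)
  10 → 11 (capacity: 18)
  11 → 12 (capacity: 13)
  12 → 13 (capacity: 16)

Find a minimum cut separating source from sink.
Min cut value = 12, edges: (0,1), (7,8)

Min cut value: 12
Partition: S = [0, 7], T = [1, 2, 3, 4, 5, 6, 8, 9, 10, 11, 12, 13]
Cut edges: (0,1), (7,8)

By max-flow min-cut theorem, max flow = min cut = 12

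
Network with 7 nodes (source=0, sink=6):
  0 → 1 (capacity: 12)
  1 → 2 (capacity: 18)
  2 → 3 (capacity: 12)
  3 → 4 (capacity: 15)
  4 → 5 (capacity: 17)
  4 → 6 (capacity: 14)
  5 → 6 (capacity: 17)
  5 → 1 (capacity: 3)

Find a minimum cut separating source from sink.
Min cut value = 12, edges: (2,3)

Min cut value: 12
Partition: S = [0, 1, 2], T = [3, 4, 5, 6]
Cut edges: (2,3)

By max-flow min-cut theorem, max flow = min cut = 12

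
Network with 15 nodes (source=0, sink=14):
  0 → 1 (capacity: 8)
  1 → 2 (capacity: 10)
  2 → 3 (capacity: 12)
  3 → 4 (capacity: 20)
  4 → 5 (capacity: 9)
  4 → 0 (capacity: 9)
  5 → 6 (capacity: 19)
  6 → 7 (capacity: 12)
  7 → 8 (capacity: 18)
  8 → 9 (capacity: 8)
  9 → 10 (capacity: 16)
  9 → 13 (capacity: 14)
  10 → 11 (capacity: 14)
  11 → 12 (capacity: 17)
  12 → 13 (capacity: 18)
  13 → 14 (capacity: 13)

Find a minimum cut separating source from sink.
Min cut value = 8, edges: (8,9)

Min cut value: 8
Partition: S = [0, 1, 2, 3, 4, 5, 6, 7, 8], T = [9, 10, 11, 12, 13, 14]
Cut edges: (8,9)

By max-flow min-cut theorem, max flow = min cut = 8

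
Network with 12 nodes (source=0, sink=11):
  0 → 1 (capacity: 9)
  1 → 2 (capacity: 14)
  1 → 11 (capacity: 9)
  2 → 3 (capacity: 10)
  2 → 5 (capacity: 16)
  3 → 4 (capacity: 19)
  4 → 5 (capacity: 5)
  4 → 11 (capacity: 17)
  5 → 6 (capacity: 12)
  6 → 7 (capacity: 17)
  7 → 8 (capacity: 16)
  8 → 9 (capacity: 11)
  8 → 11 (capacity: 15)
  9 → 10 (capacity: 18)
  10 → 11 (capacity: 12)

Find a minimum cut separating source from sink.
Min cut value = 9, edges: (0,1)

Min cut value: 9
Partition: S = [0], T = [1, 2, 3, 4, 5, 6, 7, 8, 9, 10, 11]
Cut edges: (0,1)

By max-flow min-cut theorem, max flow = min cut = 9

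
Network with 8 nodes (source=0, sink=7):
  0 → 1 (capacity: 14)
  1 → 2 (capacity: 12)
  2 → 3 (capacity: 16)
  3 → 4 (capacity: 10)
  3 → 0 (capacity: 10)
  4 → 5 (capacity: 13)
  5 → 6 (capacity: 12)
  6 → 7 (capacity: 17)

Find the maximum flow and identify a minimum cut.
Max flow = 10, Min cut edges: (3,4)

Maximum flow: 10
Minimum cut: (3,4)
Partition: S = [0, 1, 2, 3], T = [4, 5, 6, 7]

Max-flow min-cut theorem verified: both equal 10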